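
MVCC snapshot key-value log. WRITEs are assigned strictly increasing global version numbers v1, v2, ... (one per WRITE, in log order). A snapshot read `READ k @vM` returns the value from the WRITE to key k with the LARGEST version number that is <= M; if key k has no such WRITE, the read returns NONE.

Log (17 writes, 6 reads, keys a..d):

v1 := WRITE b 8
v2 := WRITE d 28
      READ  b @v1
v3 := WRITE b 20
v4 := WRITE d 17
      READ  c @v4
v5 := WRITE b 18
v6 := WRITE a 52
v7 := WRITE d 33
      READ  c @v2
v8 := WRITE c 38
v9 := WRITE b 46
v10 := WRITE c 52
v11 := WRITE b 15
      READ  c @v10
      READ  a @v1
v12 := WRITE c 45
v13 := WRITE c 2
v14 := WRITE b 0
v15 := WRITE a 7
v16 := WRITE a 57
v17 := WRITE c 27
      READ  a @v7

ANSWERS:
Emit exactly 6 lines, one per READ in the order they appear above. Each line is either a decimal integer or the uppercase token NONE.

v1: WRITE b=8  (b history now [(1, 8)])
v2: WRITE d=28  (d history now [(2, 28)])
READ b @v1: history=[(1, 8)] -> pick v1 -> 8
v3: WRITE b=20  (b history now [(1, 8), (3, 20)])
v4: WRITE d=17  (d history now [(2, 28), (4, 17)])
READ c @v4: history=[] -> no version <= 4 -> NONE
v5: WRITE b=18  (b history now [(1, 8), (3, 20), (5, 18)])
v6: WRITE a=52  (a history now [(6, 52)])
v7: WRITE d=33  (d history now [(2, 28), (4, 17), (7, 33)])
READ c @v2: history=[] -> no version <= 2 -> NONE
v8: WRITE c=38  (c history now [(8, 38)])
v9: WRITE b=46  (b history now [(1, 8), (3, 20), (5, 18), (9, 46)])
v10: WRITE c=52  (c history now [(8, 38), (10, 52)])
v11: WRITE b=15  (b history now [(1, 8), (3, 20), (5, 18), (9, 46), (11, 15)])
READ c @v10: history=[(8, 38), (10, 52)] -> pick v10 -> 52
READ a @v1: history=[(6, 52)] -> no version <= 1 -> NONE
v12: WRITE c=45  (c history now [(8, 38), (10, 52), (12, 45)])
v13: WRITE c=2  (c history now [(8, 38), (10, 52), (12, 45), (13, 2)])
v14: WRITE b=0  (b history now [(1, 8), (3, 20), (5, 18), (9, 46), (11, 15), (14, 0)])
v15: WRITE a=7  (a history now [(6, 52), (15, 7)])
v16: WRITE a=57  (a history now [(6, 52), (15, 7), (16, 57)])
v17: WRITE c=27  (c history now [(8, 38), (10, 52), (12, 45), (13, 2), (17, 27)])
READ a @v7: history=[(6, 52), (15, 7), (16, 57)] -> pick v6 -> 52

Answer: 8
NONE
NONE
52
NONE
52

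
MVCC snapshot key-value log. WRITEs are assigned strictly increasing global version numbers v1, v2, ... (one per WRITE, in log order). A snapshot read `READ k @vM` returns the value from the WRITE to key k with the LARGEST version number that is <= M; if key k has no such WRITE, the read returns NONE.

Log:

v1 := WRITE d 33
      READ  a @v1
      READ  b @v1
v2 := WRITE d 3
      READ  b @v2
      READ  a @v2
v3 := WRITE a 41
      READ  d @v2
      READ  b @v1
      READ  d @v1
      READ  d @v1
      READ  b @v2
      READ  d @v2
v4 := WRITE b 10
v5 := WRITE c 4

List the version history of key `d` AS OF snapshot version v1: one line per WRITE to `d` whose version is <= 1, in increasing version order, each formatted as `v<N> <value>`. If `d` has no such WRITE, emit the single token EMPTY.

Scan writes for key=d with version <= 1:
  v1 WRITE d 33 -> keep
  v2 WRITE d 3 -> drop (> snap)
  v3 WRITE a 41 -> skip
  v4 WRITE b 10 -> skip
  v5 WRITE c 4 -> skip
Collected: [(1, 33)]

Answer: v1 33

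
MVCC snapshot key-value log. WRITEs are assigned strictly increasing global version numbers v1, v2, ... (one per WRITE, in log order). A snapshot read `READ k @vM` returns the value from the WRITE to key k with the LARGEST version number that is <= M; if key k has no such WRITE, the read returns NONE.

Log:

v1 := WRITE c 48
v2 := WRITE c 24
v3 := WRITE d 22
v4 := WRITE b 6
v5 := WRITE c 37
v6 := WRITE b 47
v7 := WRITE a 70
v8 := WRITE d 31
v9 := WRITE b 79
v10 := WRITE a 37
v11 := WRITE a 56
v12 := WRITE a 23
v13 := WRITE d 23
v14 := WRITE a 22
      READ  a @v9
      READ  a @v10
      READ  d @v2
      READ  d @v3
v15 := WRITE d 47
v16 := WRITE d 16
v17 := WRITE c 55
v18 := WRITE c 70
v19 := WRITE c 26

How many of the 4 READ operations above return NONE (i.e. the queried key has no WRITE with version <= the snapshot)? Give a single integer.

v1: WRITE c=48  (c history now [(1, 48)])
v2: WRITE c=24  (c history now [(1, 48), (2, 24)])
v3: WRITE d=22  (d history now [(3, 22)])
v4: WRITE b=6  (b history now [(4, 6)])
v5: WRITE c=37  (c history now [(1, 48), (2, 24), (5, 37)])
v6: WRITE b=47  (b history now [(4, 6), (6, 47)])
v7: WRITE a=70  (a history now [(7, 70)])
v8: WRITE d=31  (d history now [(3, 22), (8, 31)])
v9: WRITE b=79  (b history now [(4, 6), (6, 47), (9, 79)])
v10: WRITE a=37  (a history now [(7, 70), (10, 37)])
v11: WRITE a=56  (a history now [(7, 70), (10, 37), (11, 56)])
v12: WRITE a=23  (a history now [(7, 70), (10, 37), (11, 56), (12, 23)])
v13: WRITE d=23  (d history now [(3, 22), (8, 31), (13, 23)])
v14: WRITE a=22  (a history now [(7, 70), (10, 37), (11, 56), (12, 23), (14, 22)])
READ a @v9: history=[(7, 70), (10, 37), (11, 56), (12, 23), (14, 22)] -> pick v7 -> 70
READ a @v10: history=[(7, 70), (10, 37), (11, 56), (12, 23), (14, 22)] -> pick v10 -> 37
READ d @v2: history=[(3, 22), (8, 31), (13, 23)] -> no version <= 2 -> NONE
READ d @v3: history=[(3, 22), (8, 31), (13, 23)] -> pick v3 -> 22
v15: WRITE d=47  (d history now [(3, 22), (8, 31), (13, 23), (15, 47)])
v16: WRITE d=16  (d history now [(3, 22), (8, 31), (13, 23), (15, 47), (16, 16)])
v17: WRITE c=55  (c history now [(1, 48), (2, 24), (5, 37), (17, 55)])
v18: WRITE c=70  (c history now [(1, 48), (2, 24), (5, 37), (17, 55), (18, 70)])
v19: WRITE c=26  (c history now [(1, 48), (2, 24), (5, 37), (17, 55), (18, 70), (19, 26)])
Read results in order: ['70', '37', 'NONE', '22']
NONE count = 1

Answer: 1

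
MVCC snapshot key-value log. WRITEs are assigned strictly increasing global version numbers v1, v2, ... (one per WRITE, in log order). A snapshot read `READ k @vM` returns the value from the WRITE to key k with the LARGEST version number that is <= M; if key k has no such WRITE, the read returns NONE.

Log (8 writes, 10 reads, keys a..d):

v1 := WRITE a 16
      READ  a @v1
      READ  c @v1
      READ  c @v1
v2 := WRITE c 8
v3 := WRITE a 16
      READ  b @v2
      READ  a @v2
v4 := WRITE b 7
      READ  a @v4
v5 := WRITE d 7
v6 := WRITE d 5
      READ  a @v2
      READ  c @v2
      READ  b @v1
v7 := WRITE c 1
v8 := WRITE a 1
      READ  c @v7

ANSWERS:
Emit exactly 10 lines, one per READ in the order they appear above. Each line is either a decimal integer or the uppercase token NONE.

Answer: 16
NONE
NONE
NONE
16
16
16
8
NONE
1

Derivation:
v1: WRITE a=16  (a history now [(1, 16)])
READ a @v1: history=[(1, 16)] -> pick v1 -> 16
READ c @v1: history=[] -> no version <= 1 -> NONE
READ c @v1: history=[] -> no version <= 1 -> NONE
v2: WRITE c=8  (c history now [(2, 8)])
v3: WRITE a=16  (a history now [(1, 16), (3, 16)])
READ b @v2: history=[] -> no version <= 2 -> NONE
READ a @v2: history=[(1, 16), (3, 16)] -> pick v1 -> 16
v4: WRITE b=7  (b history now [(4, 7)])
READ a @v4: history=[(1, 16), (3, 16)] -> pick v3 -> 16
v5: WRITE d=7  (d history now [(5, 7)])
v6: WRITE d=5  (d history now [(5, 7), (6, 5)])
READ a @v2: history=[(1, 16), (3, 16)] -> pick v1 -> 16
READ c @v2: history=[(2, 8)] -> pick v2 -> 8
READ b @v1: history=[(4, 7)] -> no version <= 1 -> NONE
v7: WRITE c=1  (c history now [(2, 8), (7, 1)])
v8: WRITE a=1  (a history now [(1, 16), (3, 16), (8, 1)])
READ c @v7: history=[(2, 8), (7, 1)] -> pick v7 -> 1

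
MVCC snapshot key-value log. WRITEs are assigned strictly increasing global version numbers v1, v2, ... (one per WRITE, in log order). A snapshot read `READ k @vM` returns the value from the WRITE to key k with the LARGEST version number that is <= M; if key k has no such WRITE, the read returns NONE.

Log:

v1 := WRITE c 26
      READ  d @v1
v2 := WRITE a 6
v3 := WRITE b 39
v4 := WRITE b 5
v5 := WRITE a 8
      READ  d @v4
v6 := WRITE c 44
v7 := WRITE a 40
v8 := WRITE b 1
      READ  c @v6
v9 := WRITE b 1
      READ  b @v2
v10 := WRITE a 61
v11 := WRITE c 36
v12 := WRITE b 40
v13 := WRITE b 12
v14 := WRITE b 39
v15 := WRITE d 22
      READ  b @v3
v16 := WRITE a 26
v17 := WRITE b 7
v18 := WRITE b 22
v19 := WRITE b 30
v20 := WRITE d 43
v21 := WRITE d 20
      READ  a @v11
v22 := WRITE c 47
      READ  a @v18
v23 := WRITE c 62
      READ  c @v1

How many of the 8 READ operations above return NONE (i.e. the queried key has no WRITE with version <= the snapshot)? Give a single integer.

v1: WRITE c=26  (c history now [(1, 26)])
READ d @v1: history=[] -> no version <= 1 -> NONE
v2: WRITE a=6  (a history now [(2, 6)])
v3: WRITE b=39  (b history now [(3, 39)])
v4: WRITE b=5  (b history now [(3, 39), (4, 5)])
v5: WRITE a=8  (a history now [(2, 6), (5, 8)])
READ d @v4: history=[] -> no version <= 4 -> NONE
v6: WRITE c=44  (c history now [(1, 26), (6, 44)])
v7: WRITE a=40  (a history now [(2, 6), (5, 8), (7, 40)])
v8: WRITE b=1  (b history now [(3, 39), (4, 5), (8, 1)])
READ c @v6: history=[(1, 26), (6, 44)] -> pick v6 -> 44
v9: WRITE b=1  (b history now [(3, 39), (4, 5), (8, 1), (9, 1)])
READ b @v2: history=[(3, 39), (4, 5), (8, 1), (9, 1)] -> no version <= 2 -> NONE
v10: WRITE a=61  (a history now [(2, 6), (5, 8), (7, 40), (10, 61)])
v11: WRITE c=36  (c history now [(1, 26), (6, 44), (11, 36)])
v12: WRITE b=40  (b history now [(3, 39), (4, 5), (8, 1), (9, 1), (12, 40)])
v13: WRITE b=12  (b history now [(3, 39), (4, 5), (8, 1), (9, 1), (12, 40), (13, 12)])
v14: WRITE b=39  (b history now [(3, 39), (4, 5), (8, 1), (9, 1), (12, 40), (13, 12), (14, 39)])
v15: WRITE d=22  (d history now [(15, 22)])
READ b @v3: history=[(3, 39), (4, 5), (8, 1), (9, 1), (12, 40), (13, 12), (14, 39)] -> pick v3 -> 39
v16: WRITE a=26  (a history now [(2, 6), (5, 8), (7, 40), (10, 61), (16, 26)])
v17: WRITE b=7  (b history now [(3, 39), (4, 5), (8, 1), (9, 1), (12, 40), (13, 12), (14, 39), (17, 7)])
v18: WRITE b=22  (b history now [(3, 39), (4, 5), (8, 1), (9, 1), (12, 40), (13, 12), (14, 39), (17, 7), (18, 22)])
v19: WRITE b=30  (b history now [(3, 39), (4, 5), (8, 1), (9, 1), (12, 40), (13, 12), (14, 39), (17, 7), (18, 22), (19, 30)])
v20: WRITE d=43  (d history now [(15, 22), (20, 43)])
v21: WRITE d=20  (d history now [(15, 22), (20, 43), (21, 20)])
READ a @v11: history=[(2, 6), (5, 8), (7, 40), (10, 61), (16, 26)] -> pick v10 -> 61
v22: WRITE c=47  (c history now [(1, 26), (6, 44), (11, 36), (22, 47)])
READ a @v18: history=[(2, 6), (5, 8), (7, 40), (10, 61), (16, 26)] -> pick v16 -> 26
v23: WRITE c=62  (c history now [(1, 26), (6, 44), (11, 36), (22, 47), (23, 62)])
READ c @v1: history=[(1, 26), (6, 44), (11, 36), (22, 47), (23, 62)] -> pick v1 -> 26
Read results in order: ['NONE', 'NONE', '44', 'NONE', '39', '61', '26', '26']
NONE count = 3

Answer: 3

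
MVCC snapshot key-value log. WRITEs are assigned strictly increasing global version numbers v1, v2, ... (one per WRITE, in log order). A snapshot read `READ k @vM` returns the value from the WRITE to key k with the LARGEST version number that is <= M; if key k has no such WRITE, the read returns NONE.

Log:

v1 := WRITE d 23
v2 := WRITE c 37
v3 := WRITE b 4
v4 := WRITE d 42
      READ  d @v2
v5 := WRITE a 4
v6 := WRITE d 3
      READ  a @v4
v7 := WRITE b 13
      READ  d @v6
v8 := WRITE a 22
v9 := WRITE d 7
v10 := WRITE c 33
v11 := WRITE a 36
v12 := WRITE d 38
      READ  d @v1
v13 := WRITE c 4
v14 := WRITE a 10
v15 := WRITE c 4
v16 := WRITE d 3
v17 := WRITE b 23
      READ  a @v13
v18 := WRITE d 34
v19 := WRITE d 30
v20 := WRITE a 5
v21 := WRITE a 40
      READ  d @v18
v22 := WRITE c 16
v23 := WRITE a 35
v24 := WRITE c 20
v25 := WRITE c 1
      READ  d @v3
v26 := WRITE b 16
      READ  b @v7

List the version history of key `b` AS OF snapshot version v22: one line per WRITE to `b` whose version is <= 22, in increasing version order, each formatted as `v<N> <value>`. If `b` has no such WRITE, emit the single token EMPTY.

Answer: v3 4
v7 13
v17 23

Derivation:
Scan writes for key=b with version <= 22:
  v1 WRITE d 23 -> skip
  v2 WRITE c 37 -> skip
  v3 WRITE b 4 -> keep
  v4 WRITE d 42 -> skip
  v5 WRITE a 4 -> skip
  v6 WRITE d 3 -> skip
  v7 WRITE b 13 -> keep
  v8 WRITE a 22 -> skip
  v9 WRITE d 7 -> skip
  v10 WRITE c 33 -> skip
  v11 WRITE a 36 -> skip
  v12 WRITE d 38 -> skip
  v13 WRITE c 4 -> skip
  v14 WRITE a 10 -> skip
  v15 WRITE c 4 -> skip
  v16 WRITE d 3 -> skip
  v17 WRITE b 23 -> keep
  v18 WRITE d 34 -> skip
  v19 WRITE d 30 -> skip
  v20 WRITE a 5 -> skip
  v21 WRITE a 40 -> skip
  v22 WRITE c 16 -> skip
  v23 WRITE a 35 -> skip
  v24 WRITE c 20 -> skip
  v25 WRITE c 1 -> skip
  v26 WRITE b 16 -> drop (> snap)
Collected: [(3, 4), (7, 13), (17, 23)]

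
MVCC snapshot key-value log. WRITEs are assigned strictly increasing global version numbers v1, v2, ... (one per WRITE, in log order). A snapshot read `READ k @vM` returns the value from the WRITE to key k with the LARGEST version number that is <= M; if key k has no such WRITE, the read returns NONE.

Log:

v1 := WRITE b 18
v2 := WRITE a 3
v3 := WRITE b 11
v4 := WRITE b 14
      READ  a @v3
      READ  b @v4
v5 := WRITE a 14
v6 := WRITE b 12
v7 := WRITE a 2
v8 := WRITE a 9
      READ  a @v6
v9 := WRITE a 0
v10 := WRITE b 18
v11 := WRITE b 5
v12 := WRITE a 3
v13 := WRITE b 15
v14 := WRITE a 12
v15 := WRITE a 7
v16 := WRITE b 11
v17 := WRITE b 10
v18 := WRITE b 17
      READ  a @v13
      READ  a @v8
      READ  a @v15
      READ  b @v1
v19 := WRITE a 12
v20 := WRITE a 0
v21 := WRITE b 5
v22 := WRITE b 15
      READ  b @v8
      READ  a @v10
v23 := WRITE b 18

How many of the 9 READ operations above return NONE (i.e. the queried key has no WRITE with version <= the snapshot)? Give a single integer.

v1: WRITE b=18  (b history now [(1, 18)])
v2: WRITE a=3  (a history now [(2, 3)])
v3: WRITE b=11  (b history now [(1, 18), (3, 11)])
v4: WRITE b=14  (b history now [(1, 18), (3, 11), (4, 14)])
READ a @v3: history=[(2, 3)] -> pick v2 -> 3
READ b @v4: history=[(1, 18), (3, 11), (4, 14)] -> pick v4 -> 14
v5: WRITE a=14  (a history now [(2, 3), (5, 14)])
v6: WRITE b=12  (b history now [(1, 18), (3, 11), (4, 14), (6, 12)])
v7: WRITE a=2  (a history now [(2, 3), (5, 14), (7, 2)])
v8: WRITE a=9  (a history now [(2, 3), (5, 14), (7, 2), (8, 9)])
READ a @v6: history=[(2, 3), (5, 14), (7, 2), (8, 9)] -> pick v5 -> 14
v9: WRITE a=0  (a history now [(2, 3), (5, 14), (7, 2), (8, 9), (9, 0)])
v10: WRITE b=18  (b history now [(1, 18), (3, 11), (4, 14), (6, 12), (10, 18)])
v11: WRITE b=5  (b history now [(1, 18), (3, 11), (4, 14), (6, 12), (10, 18), (11, 5)])
v12: WRITE a=3  (a history now [(2, 3), (5, 14), (7, 2), (8, 9), (9, 0), (12, 3)])
v13: WRITE b=15  (b history now [(1, 18), (3, 11), (4, 14), (6, 12), (10, 18), (11, 5), (13, 15)])
v14: WRITE a=12  (a history now [(2, 3), (5, 14), (7, 2), (8, 9), (9, 0), (12, 3), (14, 12)])
v15: WRITE a=7  (a history now [(2, 3), (5, 14), (7, 2), (8, 9), (9, 0), (12, 3), (14, 12), (15, 7)])
v16: WRITE b=11  (b history now [(1, 18), (3, 11), (4, 14), (6, 12), (10, 18), (11, 5), (13, 15), (16, 11)])
v17: WRITE b=10  (b history now [(1, 18), (3, 11), (4, 14), (6, 12), (10, 18), (11, 5), (13, 15), (16, 11), (17, 10)])
v18: WRITE b=17  (b history now [(1, 18), (3, 11), (4, 14), (6, 12), (10, 18), (11, 5), (13, 15), (16, 11), (17, 10), (18, 17)])
READ a @v13: history=[(2, 3), (5, 14), (7, 2), (8, 9), (9, 0), (12, 3), (14, 12), (15, 7)] -> pick v12 -> 3
READ a @v8: history=[(2, 3), (5, 14), (7, 2), (8, 9), (9, 0), (12, 3), (14, 12), (15, 7)] -> pick v8 -> 9
READ a @v15: history=[(2, 3), (5, 14), (7, 2), (8, 9), (9, 0), (12, 3), (14, 12), (15, 7)] -> pick v15 -> 7
READ b @v1: history=[(1, 18), (3, 11), (4, 14), (6, 12), (10, 18), (11, 5), (13, 15), (16, 11), (17, 10), (18, 17)] -> pick v1 -> 18
v19: WRITE a=12  (a history now [(2, 3), (5, 14), (7, 2), (8, 9), (9, 0), (12, 3), (14, 12), (15, 7), (19, 12)])
v20: WRITE a=0  (a history now [(2, 3), (5, 14), (7, 2), (8, 9), (9, 0), (12, 3), (14, 12), (15, 7), (19, 12), (20, 0)])
v21: WRITE b=5  (b history now [(1, 18), (3, 11), (4, 14), (6, 12), (10, 18), (11, 5), (13, 15), (16, 11), (17, 10), (18, 17), (21, 5)])
v22: WRITE b=15  (b history now [(1, 18), (3, 11), (4, 14), (6, 12), (10, 18), (11, 5), (13, 15), (16, 11), (17, 10), (18, 17), (21, 5), (22, 15)])
READ b @v8: history=[(1, 18), (3, 11), (4, 14), (6, 12), (10, 18), (11, 5), (13, 15), (16, 11), (17, 10), (18, 17), (21, 5), (22, 15)] -> pick v6 -> 12
READ a @v10: history=[(2, 3), (5, 14), (7, 2), (8, 9), (9, 0), (12, 3), (14, 12), (15, 7), (19, 12), (20, 0)] -> pick v9 -> 0
v23: WRITE b=18  (b history now [(1, 18), (3, 11), (4, 14), (6, 12), (10, 18), (11, 5), (13, 15), (16, 11), (17, 10), (18, 17), (21, 5), (22, 15), (23, 18)])
Read results in order: ['3', '14', '14', '3', '9', '7', '18', '12', '0']
NONE count = 0

Answer: 0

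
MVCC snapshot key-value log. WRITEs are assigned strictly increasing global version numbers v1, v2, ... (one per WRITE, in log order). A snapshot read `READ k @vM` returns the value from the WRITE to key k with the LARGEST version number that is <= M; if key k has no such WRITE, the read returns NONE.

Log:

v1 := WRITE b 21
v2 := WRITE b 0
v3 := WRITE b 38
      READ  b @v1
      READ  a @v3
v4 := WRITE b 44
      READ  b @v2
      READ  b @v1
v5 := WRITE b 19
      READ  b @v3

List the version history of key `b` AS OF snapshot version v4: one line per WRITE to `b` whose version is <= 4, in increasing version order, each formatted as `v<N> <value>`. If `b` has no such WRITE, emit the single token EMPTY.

Scan writes for key=b with version <= 4:
  v1 WRITE b 21 -> keep
  v2 WRITE b 0 -> keep
  v3 WRITE b 38 -> keep
  v4 WRITE b 44 -> keep
  v5 WRITE b 19 -> drop (> snap)
Collected: [(1, 21), (2, 0), (3, 38), (4, 44)]

Answer: v1 21
v2 0
v3 38
v4 44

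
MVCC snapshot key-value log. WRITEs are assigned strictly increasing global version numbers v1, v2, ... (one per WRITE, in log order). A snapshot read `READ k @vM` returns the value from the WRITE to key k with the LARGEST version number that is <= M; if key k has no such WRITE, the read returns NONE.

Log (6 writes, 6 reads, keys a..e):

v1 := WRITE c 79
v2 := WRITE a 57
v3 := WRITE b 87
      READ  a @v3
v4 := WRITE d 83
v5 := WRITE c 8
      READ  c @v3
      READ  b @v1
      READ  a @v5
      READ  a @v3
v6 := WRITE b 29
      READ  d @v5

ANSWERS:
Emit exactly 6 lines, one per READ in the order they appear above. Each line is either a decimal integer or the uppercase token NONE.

v1: WRITE c=79  (c history now [(1, 79)])
v2: WRITE a=57  (a history now [(2, 57)])
v3: WRITE b=87  (b history now [(3, 87)])
READ a @v3: history=[(2, 57)] -> pick v2 -> 57
v4: WRITE d=83  (d history now [(4, 83)])
v5: WRITE c=8  (c history now [(1, 79), (5, 8)])
READ c @v3: history=[(1, 79), (5, 8)] -> pick v1 -> 79
READ b @v1: history=[(3, 87)] -> no version <= 1 -> NONE
READ a @v5: history=[(2, 57)] -> pick v2 -> 57
READ a @v3: history=[(2, 57)] -> pick v2 -> 57
v6: WRITE b=29  (b history now [(3, 87), (6, 29)])
READ d @v5: history=[(4, 83)] -> pick v4 -> 83

Answer: 57
79
NONE
57
57
83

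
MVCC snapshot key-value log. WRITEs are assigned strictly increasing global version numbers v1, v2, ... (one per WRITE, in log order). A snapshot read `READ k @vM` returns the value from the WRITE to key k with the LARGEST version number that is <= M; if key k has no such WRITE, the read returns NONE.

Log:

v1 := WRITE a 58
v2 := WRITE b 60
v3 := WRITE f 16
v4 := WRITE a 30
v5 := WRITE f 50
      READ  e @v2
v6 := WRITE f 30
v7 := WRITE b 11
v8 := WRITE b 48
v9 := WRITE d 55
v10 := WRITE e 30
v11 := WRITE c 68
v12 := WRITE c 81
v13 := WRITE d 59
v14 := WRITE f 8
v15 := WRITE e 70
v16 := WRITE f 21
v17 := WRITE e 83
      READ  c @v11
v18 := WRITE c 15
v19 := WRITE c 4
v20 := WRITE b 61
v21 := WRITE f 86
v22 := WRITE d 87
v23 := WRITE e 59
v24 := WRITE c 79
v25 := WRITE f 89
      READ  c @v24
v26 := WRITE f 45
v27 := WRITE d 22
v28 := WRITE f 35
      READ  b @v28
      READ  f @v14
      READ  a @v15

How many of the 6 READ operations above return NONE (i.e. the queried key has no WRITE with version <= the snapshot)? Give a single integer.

Answer: 1

Derivation:
v1: WRITE a=58  (a history now [(1, 58)])
v2: WRITE b=60  (b history now [(2, 60)])
v3: WRITE f=16  (f history now [(3, 16)])
v4: WRITE a=30  (a history now [(1, 58), (4, 30)])
v5: WRITE f=50  (f history now [(3, 16), (5, 50)])
READ e @v2: history=[] -> no version <= 2 -> NONE
v6: WRITE f=30  (f history now [(3, 16), (5, 50), (6, 30)])
v7: WRITE b=11  (b history now [(2, 60), (7, 11)])
v8: WRITE b=48  (b history now [(2, 60), (7, 11), (8, 48)])
v9: WRITE d=55  (d history now [(9, 55)])
v10: WRITE e=30  (e history now [(10, 30)])
v11: WRITE c=68  (c history now [(11, 68)])
v12: WRITE c=81  (c history now [(11, 68), (12, 81)])
v13: WRITE d=59  (d history now [(9, 55), (13, 59)])
v14: WRITE f=8  (f history now [(3, 16), (5, 50), (6, 30), (14, 8)])
v15: WRITE e=70  (e history now [(10, 30), (15, 70)])
v16: WRITE f=21  (f history now [(3, 16), (5, 50), (6, 30), (14, 8), (16, 21)])
v17: WRITE e=83  (e history now [(10, 30), (15, 70), (17, 83)])
READ c @v11: history=[(11, 68), (12, 81)] -> pick v11 -> 68
v18: WRITE c=15  (c history now [(11, 68), (12, 81), (18, 15)])
v19: WRITE c=4  (c history now [(11, 68), (12, 81), (18, 15), (19, 4)])
v20: WRITE b=61  (b history now [(2, 60), (7, 11), (8, 48), (20, 61)])
v21: WRITE f=86  (f history now [(3, 16), (5, 50), (6, 30), (14, 8), (16, 21), (21, 86)])
v22: WRITE d=87  (d history now [(9, 55), (13, 59), (22, 87)])
v23: WRITE e=59  (e history now [(10, 30), (15, 70), (17, 83), (23, 59)])
v24: WRITE c=79  (c history now [(11, 68), (12, 81), (18, 15), (19, 4), (24, 79)])
v25: WRITE f=89  (f history now [(3, 16), (5, 50), (6, 30), (14, 8), (16, 21), (21, 86), (25, 89)])
READ c @v24: history=[(11, 68), (12, 81), (18, 15), (19, 4), (24, 79)] -> pick v24 -> 79
v26: WRITE f=45  (f history now [(3, 16), (5, 50), (6, 30), (14, 8), (16, 21), (21, 86), (25, 89), (26, 45)])
v27: WRITE d=22  (d history now [(9, 55), (13, 59), (22, 87), (27, 22)])
v28: WRITE f=35  (f history now [(3, 16), (5, 50), (6, 30), (14, 8), (16, 21), (21, 86), (25, 89), (26, 45), (28, 35)])
READ b @v28: history=[(2, 60), (7, 11), (8, 48), (20, 61)] -> pick v20 -> 61
READ f @v14: history=[(3, 16), (5, 50), (6, 30), (14, 8), (16, 21), (21, 86), (25, 89), (26, 45), (28, 35)] -> pick v14 -> 8
READ a @v15: history=[(1, 58), (4, 30)] -> pick v4 -> 30
Read results in order: ['NONE', '68', '79', '61', '8', '30']
NONE count = 1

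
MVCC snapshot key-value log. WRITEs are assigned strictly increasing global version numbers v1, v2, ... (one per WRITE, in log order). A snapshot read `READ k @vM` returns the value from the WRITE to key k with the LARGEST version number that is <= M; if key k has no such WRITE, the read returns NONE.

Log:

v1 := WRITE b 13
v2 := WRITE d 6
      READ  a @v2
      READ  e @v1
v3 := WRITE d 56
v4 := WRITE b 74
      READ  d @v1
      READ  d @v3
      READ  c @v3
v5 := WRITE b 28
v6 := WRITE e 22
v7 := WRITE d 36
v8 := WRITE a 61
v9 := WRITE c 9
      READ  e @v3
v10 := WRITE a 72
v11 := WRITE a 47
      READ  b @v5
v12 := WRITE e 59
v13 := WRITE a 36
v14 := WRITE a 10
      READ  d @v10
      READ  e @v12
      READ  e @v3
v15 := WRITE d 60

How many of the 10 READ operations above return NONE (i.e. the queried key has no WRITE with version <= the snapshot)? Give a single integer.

Answer: 6

Derivation:
v1: WRITE b=13  (b history now [(1, 13)])
v2: WRITE d=6  (d history now [(2, 6)])
READ a @v2: history=[] -> no version <= 2 -> NONE
READ e @v1: history=[] -> no version <= 1 -> NONE
v3: WRITE d=56  (d history now [(2, 6), (3, 56)])
v4: WRITE b=74  (b history now [(1, 13), (4, 74)])
READ d @v1: history=[(2, 6), (3, 56)] -> no version <= 1 -> NONE
READ d @v3: history=[(2, 6), (3, 56)] -> pick v3 -> 56
READ c @v3: history=[] -> no version <= 3 -> NONE
v5: WRITE b=28  (b history now [(1, 13), (4, 74), (5, 28)])
v6: WRITE e=22  (e history now [(6, 22)])
v7: WRITE d=36  (d history now [(2, 6), (3, 56), (7, 36)])
v8: WRITE a=61  (a history now [(8, 61)])
v9: WRITE c=9  (c history now [(9, 9)])
READ e @v3: history=[(6, 22)] -> no version <= 3 -> NONE
v10: WRITE a=72  (a history now [(8, 61), (10, 72)])
v11: WRITE a=47  (a history now [(8, 61), (10, 72), (11, 47)])
READ b @v5: history=[(1, 13), (4, 74), (5, 28)] -> pick v5 -> 28
v12: WRITE e=59  (e history now [(6, 22), (12, 59)])
v13: WRITE a=36  (a history now [(8, 61), (10, 72), (11, 47), (13, 36)])
v14: WRITE a=10  (a history now [(8, 61), (10, 72), (11, 47), (13, 36), (14, 10)])
READ d @v10: history=[(2, 6), (3, 56), (7, 36)] -> pick v7 -> 36
READ e @v12: history=[(6, 22), (12, 59)] -> pick v12 -> 59
READ e @v3: history=[(6, 22), (12, 59)] -> no version <= 3 -> NONE
v15: WRITE d=60  (d history now [(2, 6), (3, 56), (7, 36), (15, 60)])
Read results in order: ['NONE', 'NONE', 'NONE', '56', 'NONE', 'NONE', '28', '36', '59', 'NONE']
NONE count = 6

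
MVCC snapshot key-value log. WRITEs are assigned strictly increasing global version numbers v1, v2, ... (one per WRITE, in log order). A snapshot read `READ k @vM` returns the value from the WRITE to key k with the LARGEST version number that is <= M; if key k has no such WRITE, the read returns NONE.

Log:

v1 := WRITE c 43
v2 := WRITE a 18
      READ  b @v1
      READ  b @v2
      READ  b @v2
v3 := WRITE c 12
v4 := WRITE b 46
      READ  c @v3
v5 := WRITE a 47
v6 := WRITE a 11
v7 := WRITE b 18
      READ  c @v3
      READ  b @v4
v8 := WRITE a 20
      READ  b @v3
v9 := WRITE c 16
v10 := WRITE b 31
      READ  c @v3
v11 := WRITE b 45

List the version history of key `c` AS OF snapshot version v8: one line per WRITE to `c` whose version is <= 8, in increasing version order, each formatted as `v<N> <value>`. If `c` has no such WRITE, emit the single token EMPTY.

Answer: v1 43
v3 12

Derivation:
Scan writes for key=c with version <= 8:
  v1 WRITE c 43 -> keep
  v2 WRITE a 18 -> skip
  v3 WRITE c 12 -> keep
  v4 WRITE b 46 -> skip
  v5 WRITE a 47 -> skip
  v6 WRITE a 11 -> skip
  v7 WRITE b 18 -> skip
  v8 WRITE a 20 -> skip
  v9 WRITE c 16 -> drop (> snap)
  v10 WRITE b 31 -> skip
  v11 WRITE b 45 -> skip
Collected: [(1, 43), (3, 12)]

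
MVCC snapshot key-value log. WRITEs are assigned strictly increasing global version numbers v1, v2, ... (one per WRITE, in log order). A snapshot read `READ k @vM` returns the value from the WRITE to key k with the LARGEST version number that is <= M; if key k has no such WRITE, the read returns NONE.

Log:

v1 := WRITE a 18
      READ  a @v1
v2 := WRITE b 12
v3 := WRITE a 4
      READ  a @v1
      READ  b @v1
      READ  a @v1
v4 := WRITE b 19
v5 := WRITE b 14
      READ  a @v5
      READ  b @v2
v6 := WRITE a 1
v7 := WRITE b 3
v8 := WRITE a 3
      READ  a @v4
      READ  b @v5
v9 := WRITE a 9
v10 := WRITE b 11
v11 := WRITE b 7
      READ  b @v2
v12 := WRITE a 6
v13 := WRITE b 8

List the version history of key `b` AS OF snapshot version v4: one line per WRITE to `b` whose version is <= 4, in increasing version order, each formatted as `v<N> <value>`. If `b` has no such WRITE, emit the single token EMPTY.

Scan writes for key=b with version <= 4:
  v1 WRITE a 18 -> skip
  v2 WRITE b 12 -> keep
  v3 WRITE a 4 -> skip
  v4 WRITE b 19 -> keep
  v5 WRITE b 14 -> drop (> snap)
  v6 WRITE a 1 -> skip
  v7 WRITE b 3 -> drop (> snap)
  v8 WRITE a 3 -> skip
  v9 WRITE a 9 -> skip
  v10 WRITE b 11 -> drop (> snap)
  v11 WRITE b 7 -> drop (> snap)
  v12 WRITE a 6 -> skip
  v13 WRITE b 8 -> drop (> snap)
Collected: [(2, 12), (4, 19)]

Answer: v2 12
v4 19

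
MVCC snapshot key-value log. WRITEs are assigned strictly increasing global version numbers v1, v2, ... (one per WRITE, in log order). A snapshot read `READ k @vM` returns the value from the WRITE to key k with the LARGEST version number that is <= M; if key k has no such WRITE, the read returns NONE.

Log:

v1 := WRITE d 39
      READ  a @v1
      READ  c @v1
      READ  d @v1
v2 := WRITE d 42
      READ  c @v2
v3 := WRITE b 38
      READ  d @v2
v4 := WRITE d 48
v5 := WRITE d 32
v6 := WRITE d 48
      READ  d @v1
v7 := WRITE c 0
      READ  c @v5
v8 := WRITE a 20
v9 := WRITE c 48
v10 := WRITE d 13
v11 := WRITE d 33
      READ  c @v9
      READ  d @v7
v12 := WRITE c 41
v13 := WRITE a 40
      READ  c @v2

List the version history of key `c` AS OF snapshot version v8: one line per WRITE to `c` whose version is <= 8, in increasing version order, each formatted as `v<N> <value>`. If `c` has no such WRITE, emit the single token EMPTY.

Scan writes for key=c with version <= 8:
  v1 WRITE d 39 -> skip
  v2 WRITE d 42 -> skip
  v3 WRITE b 38 -> skip
  v4 WRITE d 48 -> skip
  v5 WRITE d 32 -> skip
  v6 WRITE d 48 -> skip
  v7 WRITE c 0 -> keep
  v8 WRITE a 20 -> skip
  v9 WRITE c 48 -> drop (> snap)
  v10 WRITE d 13 -> skip
  v11 WRITE d 33 -> skip
  v12 WRITE c 41 -> drop (> snap)
  v13 WRITE a 40 -> skip
Collected: [(7, 0)]

Answer: v7 0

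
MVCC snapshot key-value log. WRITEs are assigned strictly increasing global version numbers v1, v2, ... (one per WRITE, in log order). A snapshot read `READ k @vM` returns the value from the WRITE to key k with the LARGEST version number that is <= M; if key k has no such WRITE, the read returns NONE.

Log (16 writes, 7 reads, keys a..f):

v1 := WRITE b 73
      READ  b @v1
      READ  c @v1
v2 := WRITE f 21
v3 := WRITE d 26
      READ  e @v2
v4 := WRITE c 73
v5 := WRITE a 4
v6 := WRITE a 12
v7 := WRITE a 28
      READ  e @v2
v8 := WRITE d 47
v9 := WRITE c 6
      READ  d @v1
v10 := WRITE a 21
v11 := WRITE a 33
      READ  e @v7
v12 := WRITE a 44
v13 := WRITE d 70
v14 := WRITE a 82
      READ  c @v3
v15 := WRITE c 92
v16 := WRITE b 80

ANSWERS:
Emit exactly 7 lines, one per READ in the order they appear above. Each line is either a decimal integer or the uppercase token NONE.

v1: WRITE b=73  (b history now [(1, 73)])
READ b @v1: history=[(1, 73)] -> pick v1 -> 73
READ c @v1: history=[] -> no version <= 1 -> NONE
v2: WRITE f=21  (f history now [(2, 21)])
v3: WRITE d=26  (d history now [(3, 26)])
READ e @v2: history=[] -> no version <= 2 -> NONE
v4: WRITE c=73  (c history now [(4, 73)])
v5: WRITE a=4  (a history now [(5, 4)])
v6: WRITE a=12  (a history now [(5, 4), (6, 12)])
v7: WRITE a=28  (a history now [(5, 4), (6, 12), (7, 28)])
READ e @v2: history=[] -> no version <= 2 -> NONE
v8: WRITE d=47  (d history now [(3, 26), (8, 47)])
v9: WRITE c=6  (c history now [(4, 73), (9, 6)])
READ d @v1: history=[(3, 26), (8, 47)] -> no version <= 1 -> NONE
v10: WRITE a=21  (a history now [(5, 4), (6, 12), (7, 28), (10, 21)])
v11: WRITE a=33  (a history now [(5, 4), (6, 12), (7, 28), (10, 21), (11, 33)])
READ e @v7: history=[] -> no version <= 7 -> NONE
v12: WRITE a=44  (a history now [(5, 4), (6, 12), (7, 28), (10, 21), (11, 33), (12, 44)])
v13: WRITE d=70  (d history now [(3, 26), (8, 47), (13, 70)])
v14: WRITE a=82  (a history now [(5, 4), (6, 12), (7, 28), (10, 21), (11, 33), (12, 44), (14, 82)])
READ c @v3: history=[(4, 73), (9, 6)] -> no version <= 3 -> NONE
v15: WRITE c=92  (c history now [(4, 73), (9, 6), (15, 92)])
v16: WRITE b=80  (b history now [(1, 73), (16, 80)])

Answer: 73
NONE
NONE
NONE
NONE
NONE
NONE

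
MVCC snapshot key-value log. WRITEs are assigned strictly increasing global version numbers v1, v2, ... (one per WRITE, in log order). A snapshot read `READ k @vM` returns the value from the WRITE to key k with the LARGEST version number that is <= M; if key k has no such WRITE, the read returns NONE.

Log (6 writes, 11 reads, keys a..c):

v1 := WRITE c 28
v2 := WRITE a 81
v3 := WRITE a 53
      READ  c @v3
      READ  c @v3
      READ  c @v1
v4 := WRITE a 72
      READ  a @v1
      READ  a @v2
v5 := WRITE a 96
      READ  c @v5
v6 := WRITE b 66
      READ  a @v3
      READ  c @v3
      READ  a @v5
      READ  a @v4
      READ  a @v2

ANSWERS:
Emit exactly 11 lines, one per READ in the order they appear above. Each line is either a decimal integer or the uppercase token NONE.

v1: WRITE c=28  (c history now [(1, 28)])
v2: WRITE a=81  (a history now [(2, 81)])
v3: WRITE a=53  (a history now [(2, 81), (3, 53)])
READ c @v3: history=[(1, 28)] -> pick v1 -> 28
READ c @v3: history=[(1, 28)] -> pick v1 -> 28
READ c @v1: history=[(1, 28)] -> pick v1 -> 28
v4: WRITE a=72  (a history now [(2, 81), (3, 53), (4, 72)])
READ a @v1: history=[(2, 81), (3, 53), (4, 72)] -> no version <= 1 -> NONE
READ a @v2: history=[(2, 81), (3, 53), (4, 72)] -> pick v2 -> 81
v5: WRITE a=96  (a history now [(2, 81), (3, 53), (4, 72), (5, 96)])
READ c @v5: history=[(1, 28)] -> pick v1 -> 28
v6: WRITE b=66  (b history now [(6, 66)])
READ a @v3: history=[(2, 81), (3, 53), (4, 72), (5, 96)] -> pick v3 -> 53
READ c @v3: history=[(1, 28)] -> pick v1 -> 28
READ a @v5: history=[(2, 81), (3, 53), (4, 72), (5, 96)] -> pick v5 -> 96
READ a @v4: history=[(2, 81), (3, 53), (4, 72), (5, 96)] -> pick v4 -> 72
READ a @v2: history=[(2, 81), (3, 53), (4, 72), (5, 96)] -> pick v2 -> 81

Answer: 28
28
28
NONE
81
28
53
28
96
72
81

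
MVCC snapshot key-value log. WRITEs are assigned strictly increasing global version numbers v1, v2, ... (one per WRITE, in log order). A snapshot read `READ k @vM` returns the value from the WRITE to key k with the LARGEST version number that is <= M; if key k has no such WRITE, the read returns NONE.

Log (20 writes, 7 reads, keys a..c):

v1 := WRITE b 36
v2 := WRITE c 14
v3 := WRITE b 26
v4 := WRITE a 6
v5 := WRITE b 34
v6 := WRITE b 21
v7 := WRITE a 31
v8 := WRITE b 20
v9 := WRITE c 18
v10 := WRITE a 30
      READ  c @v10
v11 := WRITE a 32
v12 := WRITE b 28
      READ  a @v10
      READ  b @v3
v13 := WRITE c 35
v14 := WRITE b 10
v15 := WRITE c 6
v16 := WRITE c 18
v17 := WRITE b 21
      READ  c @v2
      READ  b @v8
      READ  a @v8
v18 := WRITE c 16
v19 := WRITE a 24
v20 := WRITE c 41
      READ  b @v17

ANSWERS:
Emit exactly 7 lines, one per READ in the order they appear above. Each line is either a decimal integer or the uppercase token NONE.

Answer: 18
30
26
14
20
31
21

Derivation:
v1: WRITE b=36  (b history now [(1, 36)])
v2: WRITE c=14  (c history now [(2, 14)])
v3: WRITE b=26  (b history now [(1, 36), (3, 26)])
v4: WRITE a=6  (a history now [(4, 6)])
v5: WRITE b=34  (b history now [(1, 36), (3, 26), (5, 34)])
v6: WRITE b=21  (b history now [(1, 36), (3, 26), (5, 34), (6, 21)])
v7: WRITE a=31  (a history now [(4, 6), (7, 31)])
v8: WRITE b=20  (b history now [(1, 36), (3, 26), (5, 34), (6, 21), (8, 20)])
v9: WRITE c=18  (c history now [(2, 14), (9, 18)])
v10: WRITE a=30  (a history now [(4, 6), (7, 31), (10, 30)])
READ c @v10: history=[(2, 14), (9, 18)] -> pick v9 -> 18
v11: WRITE a=32  (a history now [(4, 6), (7, 31), (10, 30), (11, 32)])
v12: WRITE b=28  (b history now [(1, 36), (3, 26), (5, 34), (6, 21), (8, 20), (12, 28)])
READ a @v10: history=[(4, 6), (7, 31), (10, 30), (11, 32)] -> pick v10 -> 30
READ b @v3: history=[(1, 36), (3, 26), (5, 34), (6, 21), (8, 20), (12, 28)] -> pick v3 -> 26
v13: WRITE c=35  (c history now [(2, 14), (9, 18), (13, 35)])
v14: WRITE b=10  (b history now [(1, 36), (3, 26), (5, 34), (6, 21), (8, 20), (12, 28), (14, 10)])
v15: WRITE c=6  (c history now [(2, 14), (9, 18), (13, 35), (15, 6)])
v16: WRITE c=18  (c history now [(2, 14), (9, 18), (13, 35), (15, 6), (16, 18)])
v17: WRITE b=21  (b history now [(1, 36), (3, 26), (5, 34), (6, 21), (8, 20), (12, 28), (14, 10), (17, 21)])
READ c @v2: history=[(2, 14), (9, 18), (13, 35), (15, 6), (16, 18)] -> pick v2 -> 14
READ b @v8: history=[(1, 36), (3, 26), (5, 34), (6, 21), (8, 20), (12, 28), (14, 10), (17, 21)] -> pick v8 -> 20
READ a @v8: history=[(4, 6), (7, 31), (10, 30), (11, 32)] -> pick v7 -> 31
v18: WRITE c=16  (c history now [(2, 14), (9, 18), (13, 35), (15, 6), (16, 18), (18, 16)])
v19: WRITE a=24  (a history now [(4, 6), (7, 31), (10, 30), (11, 32), (19, 24)])
v20: WRITE c=41  (c history now [(2, 14), (9, 18), (13, 35), (15, 6), (16, 18), (18, 16), (20, 41)])
READ b @v17: history=[(1, 36), (3, 26), (5, 34), (6, 21), (8, 20), (12, 28), (14, 10), (17, 21)] -> pick v17 -> 21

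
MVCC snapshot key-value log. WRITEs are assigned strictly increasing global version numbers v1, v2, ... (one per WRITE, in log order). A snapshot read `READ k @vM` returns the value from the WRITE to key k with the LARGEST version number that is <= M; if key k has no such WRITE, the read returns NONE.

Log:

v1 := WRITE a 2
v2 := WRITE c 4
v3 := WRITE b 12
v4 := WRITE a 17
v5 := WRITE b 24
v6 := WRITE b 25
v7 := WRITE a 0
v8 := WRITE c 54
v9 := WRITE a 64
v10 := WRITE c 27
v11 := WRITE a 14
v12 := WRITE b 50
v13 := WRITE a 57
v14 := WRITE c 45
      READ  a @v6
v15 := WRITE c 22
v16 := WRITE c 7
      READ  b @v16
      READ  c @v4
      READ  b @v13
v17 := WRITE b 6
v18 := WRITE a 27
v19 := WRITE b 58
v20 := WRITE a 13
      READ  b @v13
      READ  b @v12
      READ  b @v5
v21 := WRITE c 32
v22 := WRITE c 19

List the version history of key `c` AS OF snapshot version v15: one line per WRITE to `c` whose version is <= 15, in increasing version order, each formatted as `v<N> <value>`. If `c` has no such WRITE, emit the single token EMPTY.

Answer: v2 4
v8 54
v10 27
v14 45
v15 22

Derivation:
Scan writes for key=c with version <= 15:
  v1 WRITE a 2 -> skip
  v2 WRITE c 4 -> keep
  v3 WRITE b 12 -> skip
  v4 WRITE a 17 -> skip
  v5 WRITE b 24 -> skip
  v6 WRITE b 25 -> skip
  v7 WRITE a 0 -> skip
  v8 WRITE c 54 -> keep
  v9 WRITE a 64 -> skip
  v10 WRITE c 27 -> keep
  v11 WRITE a 14 -> skip
  v12 WRITE b 50 -> skip
  v13 WRITE a 57 -> skip
  v14 WRITE c 45 -> keep
  v15 WRITE c 22 -> keep
  v16 WRITE c 7 -> drop (> snap)
  v17 WRITE b 6 -> skip
  v18 WRITE a 27 -> skip
  v19 WRITE b 58 -> skip
  v20 WRITE a 13 -> skip
  v21 WRITE c 32 -> drop (> snap)
  v22 WRITE c 19 -> drop (> snap)
Collected: [(2, 4), (8, 54), (10, 27), (14, 45), (15, 22)]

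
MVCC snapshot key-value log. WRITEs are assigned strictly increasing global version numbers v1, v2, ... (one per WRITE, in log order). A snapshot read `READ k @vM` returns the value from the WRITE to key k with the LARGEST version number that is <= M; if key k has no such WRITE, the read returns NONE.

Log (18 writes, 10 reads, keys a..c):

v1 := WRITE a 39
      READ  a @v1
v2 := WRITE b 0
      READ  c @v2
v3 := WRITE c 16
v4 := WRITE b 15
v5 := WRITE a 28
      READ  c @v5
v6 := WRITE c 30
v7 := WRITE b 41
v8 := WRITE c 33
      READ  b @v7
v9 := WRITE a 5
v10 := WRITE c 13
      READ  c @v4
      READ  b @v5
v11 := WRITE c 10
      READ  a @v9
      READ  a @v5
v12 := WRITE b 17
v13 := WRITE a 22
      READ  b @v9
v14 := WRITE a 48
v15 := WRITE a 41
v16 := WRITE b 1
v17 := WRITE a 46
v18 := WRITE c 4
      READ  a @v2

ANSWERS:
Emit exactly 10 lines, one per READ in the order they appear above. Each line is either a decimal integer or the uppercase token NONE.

v1: WRITE a=39  (a history now [(1, 39)])
READ a @v1: history=[(1, 39)] -> pick v1 -> 39
v2: WRITE b=0  (b history now [(2, 0)])
READ c @v2: history=[] -> no version <= 2 -> NONE
v3: WRITE c=16  (c history now [(3, 16)])
v4: WRITE b=15  (b history now [(2, 0), (4, 15)])
v5: WRITE a=28  (a history now [(1, 39), (5, 28)])
READ c @v5: history=[(3, 16)] -> pick v3 -> 16
v6: WRITE c=30  (c history now [(3, 16), (6, 30)])
v7: WRITE b=41  (b history now [(2, 0), (4, 15), (7, 41)])
v8: WRITE c=33  (c history now [(3, 16), (6, 30), (8, 33)])
READ b @v7: history=[(2, 0), (4, 15), (7, 41)] -> pick v7 -> 41
v9: WRITE a=5  (a history now [(1, 39), (5, 28), (9, 5)])
v10: WRITE c=13  (c history now [(3, 16), (6, 30), (8, 33), (10, 13)])
READ c @v4: history=[(3, 16), (6, 30), (8, 33), (10, 13)] -> pick v3 -> 16
READ b @v5: history=[(2, 0), (4, 15), (7, 41)] -> pick v4 -> 15
v11: WRITE c=10  (c history now [(3, 16), (6, 30), (8, 33), (10, 13), (11, 10)])
READ a @v9: history=[(1, 39), (5, 28), (9, 5)] -> pick v9 -> 5
READ a @v5: history=[(1, 39), (5, 28), (9, 5)] -> pick v5 -> 28
v12: WRITE b=17  (b history now [(2, 0), (4, 15), (7, 41), (12, 17)])
v13: WRITE a=22  (a history now [(1, 39), (5, 28), (9, 5), (13, 22)])
READ b @v9: history=[(2, 0), (4, 15), (7, 41), (12, 17)] -> pick v7 -> 41
v14: WRITE a=48  (a history now [(1, 39), (5, 28), (9, 5), (13, 22), (14, 48)])
v15: WRITE a=41  (a history now [(1, 39), (5, 28), (9, 5), (13, 22), (14, 48), (15, 41)])
v16: WRITE b=1  (b history now [(2, 0), (4, 15), (7, 41), (12, 17), (16, 1)])
v17: WRITE a=46  (a history now [(1, 39), (5, 28), (9, 5), (13, 22), (14, 48), (15, 41), (17, 46)])
v18: WRITE c=4  (c history now [(3, 16), (6, 30), (8, 33), (10, 13), (11, 10), (18, 4)])
READ a @v2: history=[(1, 39), (5, 28), (9, 5), (13, 22), (14, 48), (15, 41), (17, 46)] -> pick v1 -> 39

Answer: 39
NONE
16
41
16
15
5
28
41
39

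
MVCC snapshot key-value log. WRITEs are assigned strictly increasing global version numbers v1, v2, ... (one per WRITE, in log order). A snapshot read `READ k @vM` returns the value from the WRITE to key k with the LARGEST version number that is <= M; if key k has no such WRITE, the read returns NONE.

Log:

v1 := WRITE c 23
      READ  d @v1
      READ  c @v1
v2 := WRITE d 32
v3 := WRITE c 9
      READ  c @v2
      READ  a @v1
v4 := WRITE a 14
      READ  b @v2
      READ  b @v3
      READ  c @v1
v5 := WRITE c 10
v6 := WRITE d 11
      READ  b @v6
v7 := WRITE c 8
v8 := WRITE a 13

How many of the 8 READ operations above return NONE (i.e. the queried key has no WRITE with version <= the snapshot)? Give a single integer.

Answer: 5

Derivation:
v1: WRITE c=23  (c history now [(1, 23)])
READ d @v1: history=[] -> no version <= 1 -> NONE
READ c @v1: history=[(1, 23)] -> pick v1 -> 23
v2: WRITE d=32  (d history now [(2, 32)])
v3: WRITE c=9  (c history now [(1, 23), (3, 9)])
READ c @v2: history=[(1, 23), (3, 9)] -> pick v1 -> 23
READ a @v1: history=[] -> no version <= 1 -> NONE
v4: WRITE a=14  (a history now [(4, 14)])
READ b @v2: history=[] -> no version <= 2 -> NONE
READ b @v3: history=[] -> no version <= 3 -> NONE
READ c @v1: history=[(1, 23), (3, 9)] -> pick v1 -> 23
v5: WRITE c=10  (c history now [(1, 23), (3, 9), (5, 10)])
v6: WRITE d=11  (d history now [(2, 32), (6, 11)])
READ b @v6: history=[] -> no version <= 6 -> NONE
v7: WRITE c=8  (c history now [(1, 23), (3, 9), (5, 10), (7, 8)])
v8: WRITE a=13  (a history now [(4, 14), (8, 13)])
Read results in order: ['NONE', '23', '23', 'NONE', 'NONE', 'NONE', '23', 'NONE']
NONE count = 5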